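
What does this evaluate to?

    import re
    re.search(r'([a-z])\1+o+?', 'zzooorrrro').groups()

('z',)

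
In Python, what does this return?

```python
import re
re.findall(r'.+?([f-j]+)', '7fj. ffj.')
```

['fj', 'ffj']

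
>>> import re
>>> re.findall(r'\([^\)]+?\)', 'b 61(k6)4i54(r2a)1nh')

Walking the string: at [4:8] → '(k6)'; at [12:17] → '(r2a)'.
No capturing groups, so `findall` returns the 2 full match strings.

['(k6)', '(r2a)']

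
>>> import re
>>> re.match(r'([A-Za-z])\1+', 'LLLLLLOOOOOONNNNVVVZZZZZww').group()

The backreference `\1` re-matches whatever the first group consumed, character for character.
`re.match` only tries the pattern at the start of the string.
The match spans [0:6] → 'LLLLLL'.
Captured: group 1 = 'L'.

'LLLLLL'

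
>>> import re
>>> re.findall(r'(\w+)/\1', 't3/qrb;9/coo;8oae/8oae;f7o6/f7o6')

['8oae', 'f7o6']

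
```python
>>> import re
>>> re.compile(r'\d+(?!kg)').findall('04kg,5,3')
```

The negative lookaround is zero-width — it rules out positions where the adjacent text would match, without consuming anything.
No capturing groups, so `findall` returns the 3 full match strings.

['0', '5', '3']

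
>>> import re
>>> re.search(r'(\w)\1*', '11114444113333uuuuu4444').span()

(0, 4)

The backreference `\1` re-matches whatever the first group consumed, character for character.
The match spans [0:4] → '1111'.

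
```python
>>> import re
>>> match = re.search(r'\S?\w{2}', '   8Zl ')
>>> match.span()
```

This matches optionally a non-whitespace character; then exactly 2 of a word character.
`search` walks the string left to right and returns the first match it finds.
The match spans [3:6] → '8Zl'.

(3, 6)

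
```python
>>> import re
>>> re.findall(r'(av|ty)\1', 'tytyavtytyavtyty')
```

A backreference is literal: `\1` must see the identical characters the first group matched.
With a single group, `findall` returns only what that group captured — 3 items.

['ty', 'ty', 'ty']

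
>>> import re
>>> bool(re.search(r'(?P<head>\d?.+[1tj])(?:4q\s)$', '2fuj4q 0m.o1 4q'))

Pattern: optionally a digit, then one or more of any character, then one of [1tj] (captured as 'head'); then the literal '4q', then whitespace (non-capturing group); then anchored at the end.
`search` walks the string left to right and returns the first match it finds.
Here nothing in the string fits, so the call returns None, and `bool(None)` is False.

False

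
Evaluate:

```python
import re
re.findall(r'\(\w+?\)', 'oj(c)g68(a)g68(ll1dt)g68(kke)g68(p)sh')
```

['(c)', '(a)', '(ll1dt)', '(kke)', '(p)']

Scanning left to right: at [2:5] → '(c)'; at [8:11] → '(a)'; at [14:21] → '(ll1dt)'; at [24:29] → '(kke)'; at [32:35] → '(p)'.
Since nothing is captured, `findall` lists the 5 matched substrings directly.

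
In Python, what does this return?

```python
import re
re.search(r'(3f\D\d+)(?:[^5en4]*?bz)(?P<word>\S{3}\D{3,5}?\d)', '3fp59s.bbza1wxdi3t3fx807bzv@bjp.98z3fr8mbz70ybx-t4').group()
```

'3fp59s.bbza1wxdi3'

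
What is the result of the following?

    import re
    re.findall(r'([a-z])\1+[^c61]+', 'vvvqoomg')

`\1` is not a pattern — it's the concrete string captured by group 1, re-applied verbatim.
One capturing group, so `findall` returns just the captured substring from the one match — 1 in all.

['v']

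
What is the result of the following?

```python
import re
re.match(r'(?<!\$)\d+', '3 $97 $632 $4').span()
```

`(?!…)`/`(?<!…)` only lets a position through if the neighbouring text does NOT match; no characters are consumed.
With `match`, the pattern is implicitly anchored at the beginning.
The match spans [0:1] → '3'.

(0, 1)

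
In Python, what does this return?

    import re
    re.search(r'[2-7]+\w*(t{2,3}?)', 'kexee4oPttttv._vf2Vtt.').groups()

('tt',)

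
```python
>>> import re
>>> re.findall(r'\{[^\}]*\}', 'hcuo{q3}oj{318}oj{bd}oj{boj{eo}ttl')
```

Matches: at [4:8] → '{q3}'; at [10:15] → '{318}'; at [17:21] → '{bd}'; at [23:31] → '{boj{eo}'.
With no groups in the pattern, `findall` gives back each whole match — 4 here.

['{q3}', '{318}', '{bd}', '{boj{eo}']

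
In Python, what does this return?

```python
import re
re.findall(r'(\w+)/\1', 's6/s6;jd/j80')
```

The backreference `\1` re-matches whatever the first group consumed, character for character.
Matches: at [0:5] match 's6/s6', group 1 = 's6'.
With a single group, `findall` returns only what that group captured — 1 item.

['s6']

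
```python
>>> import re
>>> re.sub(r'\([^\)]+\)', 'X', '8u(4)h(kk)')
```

'8uXhX'

Matches: at [2:5] → '(4)'; at [6:10] → '(kk)'.
`sub` substitutes 'X' at each match site.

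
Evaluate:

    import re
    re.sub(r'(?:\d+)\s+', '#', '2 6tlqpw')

Pattern: one or more of a digit (non-capturing group); then one or more of whitespace.
Every occurrence is swapped for '#'.

'#6tlqpw'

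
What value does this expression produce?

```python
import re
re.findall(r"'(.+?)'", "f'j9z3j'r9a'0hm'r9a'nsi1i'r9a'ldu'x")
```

['j9z3j', '0hm', 'nsi1i', 'ldu']

A `+?`/`*?`/`{m,n}?` starts at its minimum and grows only as far as needed for what follows to match.
Matches: at [1:8] match "'j9z3j'", group 1 = 'j9z3j'; at [11:16] match "'0hm'", group 1 = '0hm'; at [19:26] match "'nsi1i'", group 1 = 'nsi1i'; at [29:34] match "'ldu'", group 1 = 'ldu'.
With a single group, `findall` returns only what that group captured — 4 items.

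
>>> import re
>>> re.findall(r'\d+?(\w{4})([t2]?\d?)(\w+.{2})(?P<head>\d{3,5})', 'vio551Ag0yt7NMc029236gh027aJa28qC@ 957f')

[('51Ag', '0', 'yt7NMc029236gh027aJa28qC@ ', '957')]

The pattern matches one or more of a digit (lazy); then exactly 4 of a word character (captured); then optionally one of [t2], then optionally a digit (captured); then one or more of a word character, then exactly 2 of any character (captured); then 3 to 5 of a digit (captured as 'head').
The `?` after the quantifier makes it lazy — it takes as little as possible before letting the rest of the pattern try.
Matches: at [3:38] match '551Ag0yt7NMc029236gh027aJa28qC@ 957', groups = ('51Ag', '0', 'yt7NMc029236gh027aJa28qC@ ', '957').
Multiple groups make `findall` return tuples — one 4-tuple for the one match.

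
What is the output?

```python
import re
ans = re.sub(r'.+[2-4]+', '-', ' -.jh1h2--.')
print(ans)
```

---.

The pattern matches one or more of any character; then one or more of a character in [2-4].
Matches: at [0:8] → ' -.jh1h2'.
Each match is replaced by '-'.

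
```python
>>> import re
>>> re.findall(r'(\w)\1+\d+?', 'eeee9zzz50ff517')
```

['e', 'z', 'f']

After group 1 captures some text, `\1` only succeeds where that same text appears again.
`findall` collects group 1 from each match (3 total).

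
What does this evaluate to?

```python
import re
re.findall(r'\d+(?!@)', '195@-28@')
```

['19', '2']

A negative assertion filters positions out without eating any characters.
Walking the string: at [0:2] → '19'; at [5:6] → '2'.
Since nothing is captured, `findall` lists the 2 matched substrings directly.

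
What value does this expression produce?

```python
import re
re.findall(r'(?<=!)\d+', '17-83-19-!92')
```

Lookahead/lookbehind check context without consuming it, so the matched span excludes the asserted characters.
Since nothing is captured, `findall` lists the 1 matched substring directly.

['92']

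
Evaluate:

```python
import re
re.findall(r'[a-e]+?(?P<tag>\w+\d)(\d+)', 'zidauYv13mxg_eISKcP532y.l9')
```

[('auYv13mxg_eISKcP53', '2')]

With the lazy modifier that quantifier settles for the fewest repetitions that let the rest of the pattern succeed (the atoms after it are unaffected and can still be greedy).
With 2 capturing groups, `findall` returns a 2-tuple per match.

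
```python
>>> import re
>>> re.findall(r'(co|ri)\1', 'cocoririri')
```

`\1` is not a pattern — it's the concrete string captured by group 1, re-applied verbatim.
Walking the string: at [0:4] match 'coco', group 1 = 'co'; at [4:8] match 'riri', group 1 = 'ri'.
`findall` collects group 1 from each match (2 total).

['co', 'ri']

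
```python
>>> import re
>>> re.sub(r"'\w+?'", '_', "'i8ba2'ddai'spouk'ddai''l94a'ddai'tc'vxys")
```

Each match is replaced by '_'.

"_ddai_ddai'_ddai_vxys"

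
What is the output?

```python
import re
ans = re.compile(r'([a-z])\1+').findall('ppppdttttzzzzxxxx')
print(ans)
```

['p', 't', 'z', 'x']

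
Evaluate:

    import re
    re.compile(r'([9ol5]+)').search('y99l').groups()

('99l',)

This matches one or more of one of [9ol5] (captured).
Unlike `match`, `search` isn't anchored — it looks for the pattern anywhere in the string.
The match spans [1:4] → '99l'.
Captured: group 1 = '99l'.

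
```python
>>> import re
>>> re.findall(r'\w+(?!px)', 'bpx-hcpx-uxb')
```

['bpx', 'hcpx', 'uxb']

The negative lookahead/lookbehind blocks any match where the forbidden context is present.
Walking the string: at [0:3] → 'bpx'; at [4:8] → 'hcpx'; at [9:12] → 'uxb'.
With no groups in the pattern, `findall` gives back each whole match — 3 here.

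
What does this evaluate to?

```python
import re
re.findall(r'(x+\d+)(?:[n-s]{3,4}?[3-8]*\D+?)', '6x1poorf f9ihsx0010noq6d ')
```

['x1', 'x0010']

One capturing group, so `findall` returns just the captured substring from each match — 2 in all.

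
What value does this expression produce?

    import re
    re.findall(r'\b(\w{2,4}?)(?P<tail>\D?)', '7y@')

[('7y', '@')]

Pattern: a word boundary (`\b`, zero-width); then 2 to 4 of a word character (lazy) (captured); then optionally a non-digit (captured as 'tail').
With 2 capturing groups, `findall` returns a 2-tuple per match.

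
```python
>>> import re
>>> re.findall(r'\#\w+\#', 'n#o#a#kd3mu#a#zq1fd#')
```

['#o#', '#kd3mu#', '#zq1fd#']

Since nothing is captured, `findall` lists the 3 matched substrings directly.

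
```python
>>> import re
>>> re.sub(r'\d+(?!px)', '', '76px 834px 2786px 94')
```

The negative lookahead/lookbehind blocks any match where the forbidden context is present.
Matches: at [0:1] → '7'; at [5:7] → '83'; at [11:14] → '278'; at [18:20] → '94'.
`sub` substitutes '' at each match site.

'6px 4px 6px '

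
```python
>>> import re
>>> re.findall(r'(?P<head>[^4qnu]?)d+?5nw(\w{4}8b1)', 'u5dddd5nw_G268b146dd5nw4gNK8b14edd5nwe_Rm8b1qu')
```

This matches optionally any character except [4qnu] (captured as 'head'); then one or more of the literal 'd' (lazy), then the literal '5nw'; then exactly 4 of a word character, then the literal '8b1' (captured).
`findall` packs the 2 group values into a tuple for every match.

[('5', '_G268b1'), ('6', '4gNK8b1'), ('e', 'e_Rm8b1')]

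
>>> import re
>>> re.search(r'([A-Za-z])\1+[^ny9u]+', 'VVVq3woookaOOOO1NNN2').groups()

After group 1 captures some text, `\1` only succeeds where that same text appears again.
`search` walks the string left to right and returns the first match it finds.
The match spans [0:20] → 'VVVq3woookaOOOO1NNN2'.
Captured: group 1 = 'V'.

('V',)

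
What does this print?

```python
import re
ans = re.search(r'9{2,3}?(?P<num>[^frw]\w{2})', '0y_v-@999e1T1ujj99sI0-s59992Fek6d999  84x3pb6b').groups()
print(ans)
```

The match spans [6:11] → '999e1'.
Captured: group 1 = '9e1'.

('9e1',)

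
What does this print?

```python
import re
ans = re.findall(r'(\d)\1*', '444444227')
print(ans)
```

['4', '2', '7']

The backreference `\1` re-matches whatever the first group consumed, character for character.
Matches: at [0:6] match '444444', group 1 = '4'; at [6:8] match '22', group 1 = '2'; at [8:9] match '7', group 1 = '7'.
One capturing group, so `findall` returns just the captured substring from each match — 3 in all.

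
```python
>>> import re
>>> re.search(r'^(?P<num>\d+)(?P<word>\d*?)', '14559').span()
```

The match spans [0:5] → '14559'.

(0, 5)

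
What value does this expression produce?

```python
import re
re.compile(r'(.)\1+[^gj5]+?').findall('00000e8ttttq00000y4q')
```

['0', 't', '0']

`\1` is not a pattern — it's the concrete string captured by group 1, re-applied verbatim.
Scanning left to right: at [0:6] match '00000e', group 1 = '0'; at [7:12] match 'ttttq', group 1 = 't'; at [12:18] match '00000y', group 1 = '0'.
With a single group, `findall` returns only what that group captured — 3 items.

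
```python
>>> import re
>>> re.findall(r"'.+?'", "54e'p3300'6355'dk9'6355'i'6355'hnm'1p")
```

["'p3300'", "'dk9'", "'i'", "'hnm'"]

Walking the string: at [3:10] → "'p3300'"; at [14:19] → "'dk9'"; at [23:26] → "'i'"; at [30:35] → "'hnm'".
With no groups in the pattern, `findall` gives back each whole match — 4 here.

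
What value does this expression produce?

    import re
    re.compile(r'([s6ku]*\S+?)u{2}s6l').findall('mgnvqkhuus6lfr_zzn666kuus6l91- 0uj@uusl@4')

['mgnvqkh', 'fr_zzn666k']

Lazy quantifiers expand one character at a time until the remainder of the pattern can match.
`findall` collects group 1 from each match (2 total).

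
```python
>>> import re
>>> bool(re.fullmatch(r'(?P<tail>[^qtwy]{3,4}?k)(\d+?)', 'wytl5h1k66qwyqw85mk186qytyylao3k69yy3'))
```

Pattern: 3 to 4 of any character except [qtwy] (lazy), then a literal 'k' (captured as 'tail'); then one or more of a digit (lazy) (captured).
`fullmatch` succeeds only if the pattern covers the string from start to end.
Here the string isn't matched end-to-end, so the call returns None, and `bool(None)` is False.

False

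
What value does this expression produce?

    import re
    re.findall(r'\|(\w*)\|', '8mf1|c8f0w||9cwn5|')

['c8f0w', '9cwn5']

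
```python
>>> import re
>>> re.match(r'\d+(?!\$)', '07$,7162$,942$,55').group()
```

With `match`, the pattern is implicitly anchored at the beginning.
The match spans [0:1] → '0'.

'0'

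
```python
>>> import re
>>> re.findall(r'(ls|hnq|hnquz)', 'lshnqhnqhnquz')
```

['ls', 'hnq', 'hnq', 'hnq']

`|` is ordered: at each position the engine commits to the first alternative that works.
Walking the string: at [0:2] match 'ls', group 1 = 'ls'; at [2:5] match 'hnq', group 1 = 'hnq'; at [5:8] match 'hnq', group 1 = 'hnq'; at [8:11] match 'hnq', group 1 = 'hnq'.
Because there's exactly one group, `findall` drops the full match and keeps group 1 from each hit.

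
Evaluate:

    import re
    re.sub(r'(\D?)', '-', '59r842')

'-5-9--8-4-2-'

The pattern matches optionally a non-digit (captured).
`sub` substitutes '-' at each match site.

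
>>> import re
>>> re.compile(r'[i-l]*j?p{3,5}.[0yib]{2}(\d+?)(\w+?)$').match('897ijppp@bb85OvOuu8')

None

`re.match` only tries the pattern at the start of the string.
Here the string doesn't start with a match, so the call returns None.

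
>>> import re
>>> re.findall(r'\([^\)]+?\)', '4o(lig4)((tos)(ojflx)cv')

['(lig4)', '((tos)', '(ojflx)']

Scanning left to right: at [2:8] → '(lig4)'; at [8:14] → '((tos)'; at [14:21] → '(ojflx)'.
With no groups in the pattern, `findall` gives back each whole match — 3 here.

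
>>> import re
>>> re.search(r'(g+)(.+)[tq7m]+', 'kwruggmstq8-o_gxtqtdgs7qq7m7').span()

(4, 28)

The pattern matches one or more of a literal 'g' (captured); then one or more of any character (captured); then one or more of one of [tq7m].
Unlike `match`, `search` isn't anchored — it looks for the pattern anywhere in the string.
The match spans [4:28] → 'ggmstq8-o_gxtqtdgs7qq7m7'.
Captured: group 1 = 'gg', group 2 = 'mstq8-o_gxtqtdgs7qq7m'.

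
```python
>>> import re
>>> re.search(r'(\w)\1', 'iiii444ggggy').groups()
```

The match spans [0:2] → 'ii'.
Captured: group 1 = 'i'.

('i',)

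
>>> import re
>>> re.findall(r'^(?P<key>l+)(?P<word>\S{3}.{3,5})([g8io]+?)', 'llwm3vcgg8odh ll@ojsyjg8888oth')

[('ll', 'wm3vcgg8', 'o')]

The pattern matches anchored at the start of the string; then one or more of a literal 'l' (captured as 'key'); then exactly 3 of a non-whitespace character, then 3 to 5 of any character (captured as 'word'); then one or more of one of [g8io] (lazy) (captured).
Walking the string: at [0:11] match 'llwm3vcgg8o', groups = ('ll', 'wm3vcgg8', 'o').
3 groups means the one result is a tuple of 3 captured strings — 1 here.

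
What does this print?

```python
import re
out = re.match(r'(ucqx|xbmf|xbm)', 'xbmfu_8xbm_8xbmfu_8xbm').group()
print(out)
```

`|` is ordered: at each position the engine commits to the first alternative that works.
`match` is anchored at position 0; if the pattern doesn't fit there, it returns None.
The match spans [0:4] → 'xbmf'.
Captured: group 1 = 'xbmf'.

xbmf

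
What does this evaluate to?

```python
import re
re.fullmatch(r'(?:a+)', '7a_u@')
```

Pattern: one or more of a literal 'a' (non-capturing group).
`re.fullmatch` requires the pattern to consume the entire string.
Here the pattern can't cover the whole string, so the call returns None.

None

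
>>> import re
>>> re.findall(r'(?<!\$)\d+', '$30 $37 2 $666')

['0', '7', '2', '66']

A negative assertion filters positions out without eating any characters.
Since nothing is captured, `findall` lists the 4 matched substrings directly.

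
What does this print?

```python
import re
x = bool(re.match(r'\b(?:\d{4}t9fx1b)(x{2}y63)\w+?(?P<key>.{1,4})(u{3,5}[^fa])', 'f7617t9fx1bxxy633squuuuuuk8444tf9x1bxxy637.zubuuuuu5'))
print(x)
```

False

With `match`, the pattern is implicitly anchored at the beginning.
Here position 0 doesn't satisfy it, so the call returns None, and `bool(None)` is False.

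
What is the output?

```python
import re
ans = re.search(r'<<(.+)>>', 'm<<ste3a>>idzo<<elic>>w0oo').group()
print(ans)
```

`re.search` scans for the first position where the pattern succeeds.
The match spans [1:22] → '<<ste3a>>idzo<<elic>>'.
Captured: group 1 = 'ste3a>>idzo<<elic'.

<<ste3a>>idzo<<elic>>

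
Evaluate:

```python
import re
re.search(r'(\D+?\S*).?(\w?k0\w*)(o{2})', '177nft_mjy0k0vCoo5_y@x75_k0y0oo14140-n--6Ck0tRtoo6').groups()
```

('nft_mjy0k0vCoo5_y@x75_k0y0oo14140-n--6C', 'k0tRt', 'oo')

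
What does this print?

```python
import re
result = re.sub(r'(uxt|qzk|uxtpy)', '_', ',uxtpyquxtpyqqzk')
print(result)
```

Alternation isn't longest-match — the leftmost alternative that fits at this position is chosen.
Each match is replaced by '_'.

,_pyq_pyq_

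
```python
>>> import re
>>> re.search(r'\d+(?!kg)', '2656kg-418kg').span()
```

(0, 3)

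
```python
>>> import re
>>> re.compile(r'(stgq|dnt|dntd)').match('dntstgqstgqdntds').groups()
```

The match spans [0:3] → 'dnt'.
Captured: group 1 = 'dnt'.

('dnt',)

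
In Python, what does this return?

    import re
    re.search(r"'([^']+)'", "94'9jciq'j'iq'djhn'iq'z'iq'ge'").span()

(2, 9)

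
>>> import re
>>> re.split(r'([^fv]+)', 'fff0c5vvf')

['fff', '0c5', 'vvf']

Pattern: one or more of any character except [fv] (captured).
Matches to split on: at [3:6] → '0c5'.
With a capturing group present, the delimiter's captured portion is kept in the result list.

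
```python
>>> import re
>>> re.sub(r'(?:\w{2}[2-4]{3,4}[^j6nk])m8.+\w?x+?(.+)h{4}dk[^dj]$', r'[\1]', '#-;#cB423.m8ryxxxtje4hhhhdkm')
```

'#-;#[tje4]'

The pattern matches exactly 2 of a word character, then 3 to 4 of a character in [2-4], then any character except [j6nk] (non-capturing group); then the literal 'm8', then one or more of any character, then optionally a word character; then one or more of a literal 'x' (lazy); then one or more of any character (captured); then exactly 4 of the literal 'h', then the literal 'dk', then any character except [dj]; then anchored at the end.
The replacement refers to a captured group, so each match is rewritten using its own captured text.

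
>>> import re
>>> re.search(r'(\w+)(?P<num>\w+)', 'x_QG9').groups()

('x_QG', '9')

The match spans [0:5] → 'x_QG9'.
Captured: group 1 = 'x_QG', group 2 = '9'.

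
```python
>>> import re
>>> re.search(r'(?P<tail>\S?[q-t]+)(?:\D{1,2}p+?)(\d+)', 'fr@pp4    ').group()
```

'fr@pp4'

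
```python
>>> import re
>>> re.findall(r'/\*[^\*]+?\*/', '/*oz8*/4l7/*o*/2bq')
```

No capturing groups, so `findall` returns the 2 full match strings.

['/*oz8*/', '/*o*/']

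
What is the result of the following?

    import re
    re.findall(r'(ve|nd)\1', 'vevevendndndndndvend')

['ve', 'nd', 'nd']

`\1` is not a pattern — it's the concrete string captured by group 1, re-applied verbatim.
`findall` collects group 1 from each match (3 total).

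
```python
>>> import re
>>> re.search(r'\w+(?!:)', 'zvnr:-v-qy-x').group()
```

'zvn'

`(?!…)`/`(?<!…)` only lets a position through if the neighbouring text does NOT match; no characters are consumed.
`re.search` scans for the first position where the pattern succeeds.
The match spans [0:3] → 'zvn'.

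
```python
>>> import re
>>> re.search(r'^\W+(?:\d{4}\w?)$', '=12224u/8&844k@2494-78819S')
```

None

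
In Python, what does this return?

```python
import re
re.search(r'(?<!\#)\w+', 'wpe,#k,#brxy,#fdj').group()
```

'wpe'

The negative lookahead/lookbehind blocks any match where the forbidden context is present.
The match spans [0:3] → 'wpe'.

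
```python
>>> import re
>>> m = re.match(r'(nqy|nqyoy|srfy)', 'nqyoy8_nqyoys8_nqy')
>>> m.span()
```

`|` is ordered: at each position the engine commits to the first alternative that works.
`re.match` only tries the pattern at the start of the string.
The match spans [0:3] → 'nqy'.
Captured: group 1 = 'nqy'.

(0, 3)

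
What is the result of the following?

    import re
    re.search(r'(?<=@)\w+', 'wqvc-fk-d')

The positive lookaround only admits positions where the adjacent text matches; those characters stay outside the span.
Here the pattern never matches, so the call returns None.

None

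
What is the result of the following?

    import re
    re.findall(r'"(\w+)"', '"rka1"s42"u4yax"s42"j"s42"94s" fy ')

`findall` collects group 1 from each match (4 total).

['rka1', 'u4yax', 'j', '94s']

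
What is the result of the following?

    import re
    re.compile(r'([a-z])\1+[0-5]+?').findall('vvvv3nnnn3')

['v', 'n']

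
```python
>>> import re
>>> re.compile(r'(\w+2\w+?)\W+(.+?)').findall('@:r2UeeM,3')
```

The pattern matches one or more of a word character, then a literal '2', then one or more of a word character (lazy) (captured); then one or more of a non-word character; then one or more of any character (lazy) (captured).
Matches: at [2:10] match 'r2UeeM,3', groups = ('r2UeeM', '3').
2 groups means the one result is a tuple of 2 captured strings — 1 here.

[('r2UeeM', '3')]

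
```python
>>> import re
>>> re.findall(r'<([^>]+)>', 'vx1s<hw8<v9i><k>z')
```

['hw8<v9i', 'k']

With a single group, `findall` returns only what that group captured — 2 items.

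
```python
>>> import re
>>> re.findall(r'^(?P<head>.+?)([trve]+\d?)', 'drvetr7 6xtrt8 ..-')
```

[('d', 'rvetr7')]

The pattern matches anchored at the start of the string; then one or more of any character (lazy) (captured as 'head'); then one or more of one of [trve], then optionally a digit (captured).
Walking the string: at [0:7] match 'drvetr7', groups = ('d', 'rvetr7').
2 groups means the one result is a tuple of 2 captured strings — 1 here.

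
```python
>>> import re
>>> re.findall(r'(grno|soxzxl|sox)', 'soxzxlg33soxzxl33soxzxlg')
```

Alternation isn't longest-match — the leftmost alternative that fits at this position is chosen.
Walking the string: at [0:6] match 'soxzxl', group 1 = 'soxzxl'; at [9:15] match 'soxzxl', group 1 = 'soxzxl'; at [17:23] match 'soxzxl', group 1 = 'soxzxl'.
`findall` collects group 1 from each match (3 total).

['soxzxl', 'soxzxl', 'soxzxl']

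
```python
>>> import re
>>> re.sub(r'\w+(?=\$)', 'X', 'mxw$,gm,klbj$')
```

'X$,gm,X$'

The lookaround is zero-width — it requires the adjacent text to match without consuming it, so the asserted text isn't part of the match.
Matches: at [0:3] → 'mxw'; at [8:12] → 'klbj'.
Every occurrence is swapped for 'X'.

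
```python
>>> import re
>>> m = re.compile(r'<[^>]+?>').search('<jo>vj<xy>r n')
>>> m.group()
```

'<jo>'

The match spans [0:4] → '<jo>'.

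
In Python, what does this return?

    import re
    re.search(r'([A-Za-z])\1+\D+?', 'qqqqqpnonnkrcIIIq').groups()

('q',)

The match spans [0:6] → 'qqqqqp'.
Captured: group 1 = 'q'.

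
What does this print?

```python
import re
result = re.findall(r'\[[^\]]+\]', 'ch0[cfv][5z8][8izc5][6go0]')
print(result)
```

['[cfv]', '[5z8]', '[8izc5]', '[6go0]']

No capturing groups, so `findall` returns the 4 full match strings.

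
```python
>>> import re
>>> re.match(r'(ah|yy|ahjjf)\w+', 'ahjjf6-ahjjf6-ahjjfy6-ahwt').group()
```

`re.match` won't scan ahead — the pattern has to work from the very first character.
The match spans [0:6] → 'ahjjf6'.
Captured: group 1 = 'ah'.

'ahjjf6'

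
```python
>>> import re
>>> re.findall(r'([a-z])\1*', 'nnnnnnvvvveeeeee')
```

['n', 'v', 'e']

A backreference is literal: `\1` must see the identical characters the first group matched.
Walking the string: at [0:6] match 'nnnnnn', group 1 = 'n'; at [6:10] match 'vvvv', group 1 = 'v'; at [10:16] match 'eeeeee', group 1 = 'e'.
One capturing group, so `findall` returns just the captured substring from each match — 3 in all.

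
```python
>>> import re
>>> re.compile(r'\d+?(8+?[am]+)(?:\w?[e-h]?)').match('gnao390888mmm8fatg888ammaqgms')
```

`re.match` only tries the pattern at the start of the string.
Here the string doesn't start with a match, so the call returns None.

None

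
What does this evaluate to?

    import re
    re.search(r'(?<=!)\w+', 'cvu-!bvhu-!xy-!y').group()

'bvhu'

Lookahead/lookbehind check context without consuming it, so the matched span excludes the asserted characters.
The match spans [5:9] → 'bvhu'.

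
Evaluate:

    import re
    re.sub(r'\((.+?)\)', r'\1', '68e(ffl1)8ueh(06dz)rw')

`\1` in the replacement pulls in group 1's text for each match.

'68effl18ueh06dzrw'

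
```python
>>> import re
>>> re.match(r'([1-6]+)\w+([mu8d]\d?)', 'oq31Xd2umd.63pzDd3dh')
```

None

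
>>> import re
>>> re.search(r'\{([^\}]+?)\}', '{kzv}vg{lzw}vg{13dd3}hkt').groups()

`re.search` tries every starting position until one works.
The match spans [0:5] → '{kzv}'.
Captured: group 1 = 'kzv'.

('kzv',)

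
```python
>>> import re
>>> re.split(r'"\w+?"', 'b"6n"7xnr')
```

['b', '7xnr']

Each match becomes a cut point; 2 segments remain.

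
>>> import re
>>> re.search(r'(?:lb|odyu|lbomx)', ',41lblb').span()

(3, 5)

The match spans [3:5] → 'lb'.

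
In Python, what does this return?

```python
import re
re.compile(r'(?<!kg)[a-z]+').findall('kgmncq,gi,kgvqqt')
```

['kgmncq', 'gi', 'kgvqqt']

Because the assertion is negative and zero-width, positions next to the forbidden text are skipped.
No capturing groups, so `findall` returns the 3 full match strings.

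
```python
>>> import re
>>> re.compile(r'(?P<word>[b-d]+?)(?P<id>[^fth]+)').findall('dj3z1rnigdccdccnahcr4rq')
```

[('d', 'j3z1rnigdccdccna'), ('c', 'r4rq')]

Pattern: one or more of a character in [b-d] (lazy) (captured as 'word'); then one or more of any character except [fth] (captured as 'id').
Scanning left to right: at [0:17] match 'dj3z1rnigdccdccna', groups = ('d', 'j3z1rnigdccdccna'); at [18:23] match 'cr4rq', groups = ('c', 'r4rq').
With 2 capturing groups, `findall` returns a 2-tuple per match.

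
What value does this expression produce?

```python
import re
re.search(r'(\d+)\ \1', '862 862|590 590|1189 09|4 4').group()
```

`\1` is not a pattern — it's the concrete string captured by group 1, re-applied verbatim.
The match spans [0:7] → '862 862'.

'862 862'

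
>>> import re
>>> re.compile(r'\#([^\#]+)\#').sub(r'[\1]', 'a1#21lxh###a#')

`\1` in the replacement pulls in group 1's text for each match.

'a1[21lxh]#[a]'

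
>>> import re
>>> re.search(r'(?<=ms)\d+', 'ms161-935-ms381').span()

(2, 5)

Because the assertion is zero-width, the text it checks is not consumed and won't appear in the result.
The match spans [2:5] → '161'.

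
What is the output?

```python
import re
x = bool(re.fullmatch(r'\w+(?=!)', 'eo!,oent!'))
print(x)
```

False

The positive lookaround only admits positions where the adjacent text matches; those characters stay outside the span.
`re.fullmatch` is like wrapping the pattern in `^…$` (in single-line mode).
Here there's no way to consume every character, so the call returns None, and `bool(None)` is False.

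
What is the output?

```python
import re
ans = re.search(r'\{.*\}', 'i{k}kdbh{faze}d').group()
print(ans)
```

{k}kdbh{faze}

The match spans [1:14] → '{k}kdbh{faze}'.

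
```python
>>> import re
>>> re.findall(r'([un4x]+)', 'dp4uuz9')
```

['4uu']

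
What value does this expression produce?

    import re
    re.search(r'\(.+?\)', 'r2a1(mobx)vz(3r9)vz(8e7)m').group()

The `?` after the quantifier makes it lazy — it takes as little as possible before letting the rest of the pattern try.
`re.search` tries every starting position until one works.
The match spans [4:10] → '(mobx)'.

'(mobx)'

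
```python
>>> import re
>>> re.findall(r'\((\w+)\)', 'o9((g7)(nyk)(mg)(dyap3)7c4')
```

['g7', 'nyk', 'mg', 'dyap3']

With a single group, `findall` returns only what that group captured — 4 items.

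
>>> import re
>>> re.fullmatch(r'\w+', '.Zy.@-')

Pattern: one or more of a word character.
For `fullmatch`, every character of the input must be accounted for by the pattern.
Here the pattern can't cover the whole string, so the call returns None.

None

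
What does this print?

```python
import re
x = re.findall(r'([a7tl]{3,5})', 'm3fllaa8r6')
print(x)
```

This matches 3 to 5 of one of [a7tl] (captured).
With a single group, `findall` returns only what that group captured — 1 item.

['llaa']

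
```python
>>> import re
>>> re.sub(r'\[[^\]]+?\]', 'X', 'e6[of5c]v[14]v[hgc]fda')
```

'e6XvXvXfda'

Matches: at [2:8] → '[of5c]'; at [9:13] → '[14]'; at [14:19] → '[hgc]'.
Each match is replaced by 'X'.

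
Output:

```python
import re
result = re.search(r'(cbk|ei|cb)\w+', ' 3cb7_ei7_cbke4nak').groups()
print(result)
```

('cb',)

`re.search` tries every starting position until one works.
The match spans [2:18] → 'cb7_ei7_cbke4nak'.
Captured: group 1 = 'cb'.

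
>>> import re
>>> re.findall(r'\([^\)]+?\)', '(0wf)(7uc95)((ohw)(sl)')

['(0wf)', '(7uc95)', '((ohw)', '(sl)']

Matches: at [0:5] → '(0wf)'; at [5:12] → '(7uc95)'; at [12:18] → '((ohw)'; at [18:22] → '(sl)'.
`findall` yields the raw match text (4 of them) because the pattern has no groups.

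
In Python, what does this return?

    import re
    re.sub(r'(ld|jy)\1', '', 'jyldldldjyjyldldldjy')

'jyldldjy'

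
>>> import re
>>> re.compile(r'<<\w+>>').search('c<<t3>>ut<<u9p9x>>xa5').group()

'<<t3>>'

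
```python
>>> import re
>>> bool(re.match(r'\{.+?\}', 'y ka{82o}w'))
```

With `match`, the pattern is implicitly anchored at the beginning.
Here the pattern fails at index 0, so the call returns None, and `bool(None)` is False.

False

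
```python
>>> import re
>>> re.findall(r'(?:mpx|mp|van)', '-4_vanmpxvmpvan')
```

['van', 'mpx', 'mp', 'van']

Alternation isn't longest-match — the leftmost alternative that fits at this position is chosen.
Matches: at [3:6] → 'van'; at [6:9] → 'mpx'; at [10:12] → 'mp'; at [12:15] → 'van'.
Since nothing is captured, `findall` lists the 4 matched substrings directly.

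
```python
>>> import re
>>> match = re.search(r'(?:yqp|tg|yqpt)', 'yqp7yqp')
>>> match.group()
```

The match spans [0:3] → 'yqp'.

'yqp'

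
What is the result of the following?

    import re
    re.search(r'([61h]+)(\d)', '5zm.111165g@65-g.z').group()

'111165'

Pattern: one or more of one of [61h] (captured); then a digit (captured).
The match spans [4:10] → '111165'.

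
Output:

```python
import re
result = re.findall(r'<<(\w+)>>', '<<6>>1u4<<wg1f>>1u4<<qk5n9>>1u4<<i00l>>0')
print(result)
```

['6', 'wg1f', 'qk5n9', 'i00l']

Matches: at [0:5] match '<<6>>', group 1 = '6'; at [8:16] match '<<wg1f>>', group 1 = 'wg1f'; at [19:28] match '<<qk5n9>>', group 1 = 'qk5n9'; at [31:39] match '<<i00l>>', group 1 = 'i00l'.
Because there's exactly one group, `findall` drops the full match and keeps group 1 from each hit.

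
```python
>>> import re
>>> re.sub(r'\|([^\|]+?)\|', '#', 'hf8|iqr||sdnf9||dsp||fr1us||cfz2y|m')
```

'hf8#####m'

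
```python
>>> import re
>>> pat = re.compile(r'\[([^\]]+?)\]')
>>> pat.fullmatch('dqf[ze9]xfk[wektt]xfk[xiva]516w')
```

For `fullmatch`, every character of the input must be accounted for by the pattern.
Here there's no way to consume every character, so the call returns None.

None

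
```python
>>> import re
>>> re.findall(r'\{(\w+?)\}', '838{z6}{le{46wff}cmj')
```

['z6', '46wff']

Scanning left to right: at [3:7] match '{z6}', group 1 = 'z6'; at [10:17] match '{46wff}', group 1 = '46wff'.
Because there's exactly one group, `findall` drops the full match and keeps group 1 from each hit.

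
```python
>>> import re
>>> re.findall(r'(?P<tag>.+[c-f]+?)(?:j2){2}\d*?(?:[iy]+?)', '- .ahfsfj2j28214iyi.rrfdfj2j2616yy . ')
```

The pattern matches one or more of any character, then one or more of a character in [c-f] (lazy) (captured as 'tag'); then the literal 'j2' repeated 2 times, then zero or more of a digit (lazy); then one or more of one of [iy] (lazy) (non-capturing group).
Matches: at [0:33] match '- .ahfsfj2j28214iyi.rrfdfj2j2616y', group 1 = '- .ahfsfj2j28214iyi.rrfdf'.
With a single group, `findall` returns only what that group captured — 1 item.

['- .ahfsfj2j28214iyi.rrfdf']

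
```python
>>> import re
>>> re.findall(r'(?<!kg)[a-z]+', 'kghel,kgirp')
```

['kghel', 'kgirp']

`(?!…)`/`(?<!…)` only lets a position through if the neighbouring text does NOT match; no characters are consumed.
Matches: at [0:5] → 'kghel'; at [6:11] → 'kgirp'.
No capturing groups, so `findall` returns the 2 full match strings.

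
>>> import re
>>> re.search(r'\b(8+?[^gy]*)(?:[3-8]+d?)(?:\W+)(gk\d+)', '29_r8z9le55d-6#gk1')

None

The pattern matches a word boundary (`\b`, zero-width); then one or more of a literal '8' (lazy), then zero or more of any character except [gy] (captured); then one or more of a character in [3-8], then optionally the literal 'd' (non-capturing group); then one or more of a non-word character (non-capturing group); then the literal 'gk', then one or more of a digit (captured).
`re.search` scans for the first position where the pattern succeeds.
Here no position works, so the call returns None.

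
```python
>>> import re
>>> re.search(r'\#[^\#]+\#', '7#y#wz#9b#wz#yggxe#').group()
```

'#y#'

`re.search` tries every starting position until one works.
The match spans [1:4] → '#y#'.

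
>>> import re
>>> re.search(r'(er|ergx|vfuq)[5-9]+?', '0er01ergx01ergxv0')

Here nothing in the string fits, so the call returns None.

None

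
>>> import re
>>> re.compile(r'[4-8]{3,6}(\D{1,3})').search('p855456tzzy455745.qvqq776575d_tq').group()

'855456tzz'

The match spans [1:10] → '855456tzz'.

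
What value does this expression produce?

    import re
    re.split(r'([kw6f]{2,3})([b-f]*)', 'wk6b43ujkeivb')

With a capturing group present, the delimiter's captured portion is kept in the result list.

['', 'wk6', 'b', '43ujkeivb']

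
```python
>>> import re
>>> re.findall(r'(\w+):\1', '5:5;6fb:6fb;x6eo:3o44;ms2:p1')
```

A backreference is literal: `\1` must see the identical characters the first group matched.
One capturing group, so `findall` returns just the captured substring from each match — 2 in all.

['5', '6fb']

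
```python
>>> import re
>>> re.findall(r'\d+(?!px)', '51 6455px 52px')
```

The negative lookahead/lookbehind blocks any match where the forbidden context is present.
Scanning left to right: at [0:2] → '51'; at [3:6] → '645'; at [10:11] → '5'.
`findall` yields the raw match text (3 of them) because the pattern has no groups.

['51', '645', '5']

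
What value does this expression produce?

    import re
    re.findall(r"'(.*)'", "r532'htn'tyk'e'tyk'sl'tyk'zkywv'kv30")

With a single group, `findall` returns only what that group captured — 1 item.

["htn'tyk'e'tyk'sl'tyk'zkywv"]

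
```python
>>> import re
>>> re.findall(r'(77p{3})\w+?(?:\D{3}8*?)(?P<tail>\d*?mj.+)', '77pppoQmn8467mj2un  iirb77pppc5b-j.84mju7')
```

Pattern: the literal '77', then exactly 3 of the literal 'p' (captured); then one or more of a word character (lazy); then exactly 3 of a non-digit, then zero or more of the literal '8' (lazy) (non-capturing group); then zero or more of a digit (lazy), then the literal 'mj', then one or more of any character (captured as 'tail').
Lazy quantifiers expand one character at a time until the remainder of the pattern can match.
Matches: at [0:41] match '77pppoQmn8467mj2un  iirb77pppc5b-j.84mju7', groups = ('77ppp', '8467mj2un  iirb77pppc5b-j.84mju7').
`findall` packs the 2 group values into a tuple for every match.

[('77ppp', '8467mj2un  iirb77pppc5b-j.84mju7')]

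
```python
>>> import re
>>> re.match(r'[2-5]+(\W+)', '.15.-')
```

The pattern matches one or more of a character in [2-5]; then one or more of a non-word character (captured).
`re.match` won't scan ahead — the pattern has to work from the very first character.
Here the pattern fails at index 0, so the call returns None.

None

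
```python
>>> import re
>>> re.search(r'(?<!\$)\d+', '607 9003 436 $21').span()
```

(0, 3)

The negative lookahead/lookbehind blocks any match where the forbidden context is present.
`re.search` tries every starting position until one works.
The match spans [0:3] → '607'.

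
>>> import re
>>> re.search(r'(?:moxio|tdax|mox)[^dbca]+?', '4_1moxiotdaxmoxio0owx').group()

Alternation tries branches left to right and keeps the first one that lets the overall match succeed at that position.
`re.search` scans for the first position where the pattern succeeds.
The match spans [3:9] → 'moxiot'.

'moxiot'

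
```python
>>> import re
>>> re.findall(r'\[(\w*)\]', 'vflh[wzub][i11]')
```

Matches: at [4:10] match '[wzub]', group 1 = 'wzub'; at [10:15] match '[i11]', group 1 = 'i11'.
`findall` collects group 1 from each match (2 total).

['wzub', 'i11']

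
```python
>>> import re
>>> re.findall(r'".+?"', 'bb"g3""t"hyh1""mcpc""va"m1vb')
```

['"g3"', '"t"', '""mcpc"', '"va"']

The `?` after the quantifier makes it lazy — it takes as little as possible before letting the rest of the pattern try.
Scanning left to right: at [2:6] → '"g3"'; at [6:9] → '"t"'; at [13:20] → '""mcpc"'; at [20:24] → '"va"'.
Since nothing is captured, `findall` lists the 4 matched substrings directly.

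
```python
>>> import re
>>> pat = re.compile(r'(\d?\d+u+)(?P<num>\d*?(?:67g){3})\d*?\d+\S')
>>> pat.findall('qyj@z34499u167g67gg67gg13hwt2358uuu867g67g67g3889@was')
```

[('2358uuu', '867g67g67g')]

The pattern matches optionally a digit, then one or more of a digit, then one or more of the literal 'u' (captured); then zero or more of a digit (lazy), then the literal '67g' repeated 3 times (captured as 'num'); then zero or more of a digit (lazy), then one or more of a digit, then a non-whitespace character.
Matches: at [28:50] match '2358uuu867g67g67g3889@', groups = ('2358uuu', '867g67g67g').
2 groups means the one result is a tuple of 2 captured strings — 1 here.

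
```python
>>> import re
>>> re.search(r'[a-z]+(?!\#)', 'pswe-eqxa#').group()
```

'pswe'

The negative lookahead/lookbehind blocks any match where the forbidden context is present.
`search` walks the string left to right and returns the first match it finds.
The match spans [0:4] → 'pswe'.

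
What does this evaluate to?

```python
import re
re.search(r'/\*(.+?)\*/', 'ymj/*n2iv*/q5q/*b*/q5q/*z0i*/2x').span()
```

(3, 11)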